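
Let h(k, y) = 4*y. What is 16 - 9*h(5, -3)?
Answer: 124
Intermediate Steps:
16 - 9*h(5, -3) = 16 - 36*(-3) = 16 - 9*(-12) = 16 + 108 = 124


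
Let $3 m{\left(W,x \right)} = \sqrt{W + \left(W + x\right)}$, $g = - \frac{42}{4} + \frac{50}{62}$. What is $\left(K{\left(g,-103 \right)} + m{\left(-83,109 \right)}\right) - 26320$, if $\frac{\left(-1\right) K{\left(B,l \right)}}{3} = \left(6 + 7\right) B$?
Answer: $- \frac{1608401}{62} + \frac{i \sqrt{57}}{3} \approx -25942.0 + 2.5166 i$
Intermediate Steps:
$g = - \frac{601}{62}$ ($g = \left(-42\right) \frac{1}{4} + 50 \cdot \frac{1}{62} = - \frac{21}{2} + \frac{25}{31} = - \frac{601}{62} \approx -9.6935$)
$m{\left(W,x \right)} = \frac{\sqrt{x + 2 W}}{3}$ ($m{\left(W,x \right)} = \frac{\sqrt{W + \left(W + x\right)}}{3} = \frac{\sqrt{x + 2 W}}{3}$)
$K{\left(B,l \right)} = - 39 B$ ($K{\left(B,l \right)} = - 3 \left(6 + 7\right) B = - 3 \cdot 13 B = - 39 B$)
$\left(K{\left(g,-103 \right)} + m{\left(-83,109 \right)}\right) - 26320 = \left(\left(-39\right) \left(- \frac{601}{62}\right) + \frac{\sqrt{109 + 2 \left(-83\right)}}{3}\right) - 26320 = \left(\frac{23439}{62} + \frac{\sqrt{109 - 166}}{3}\right) - 26320 = \left(\frac{23439}{62} + \frac{\sqrt{-57}}{3}\right) - 26320 = \left(\frac{23439}{62} + \frac{i \sqrt{57}}{3}\right) - 26320 = - \frac{1608401}{62} + \frac{i \sqrt{57}}{3}$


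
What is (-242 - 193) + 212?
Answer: -223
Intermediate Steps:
(-242 - 193) + 212 = -435 + 212 = -223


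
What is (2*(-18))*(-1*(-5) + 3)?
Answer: -288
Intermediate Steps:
(2*(-18))*(-1*(-5) + 3) = -36*(5 + 3) = -36*8 = -288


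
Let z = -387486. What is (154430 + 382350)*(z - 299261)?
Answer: -368632054660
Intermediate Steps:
(154430 + 382350)*(z - 299261) = (154430 + 382350)*(-387486 - 299261) = 536780*(-686747) = -368632054660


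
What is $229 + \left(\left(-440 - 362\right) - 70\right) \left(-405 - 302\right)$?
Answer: $616733$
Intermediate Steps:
$229 + \left(\left(-440 - 362\right) - 70\right) \left(-405 - 302\right) = 229 + \left(-802 - 70\right) \left(-707\right) = 229 - -616504 = 229 + 616504 = 616733$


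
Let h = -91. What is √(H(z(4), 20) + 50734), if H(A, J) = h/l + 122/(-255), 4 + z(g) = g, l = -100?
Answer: √13196025651/510 ≈ 225.24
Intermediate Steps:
z(g) = -4 + g
H(A, J) = 2201/5100 (H(A, J) = -91/(-100) + 122/(-255) = -91*(-1/100) + 122*(-1/255) = 91/100 - 122/255 = 2201/5100)
√(H(z(4), 20) + 50734) = √(2201/5100 + 50734) = √(258745601/5100) = √13196025651/510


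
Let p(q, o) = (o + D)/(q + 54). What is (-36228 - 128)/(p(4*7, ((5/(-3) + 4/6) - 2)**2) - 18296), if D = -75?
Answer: 1490596/750169 ≈ 1.9870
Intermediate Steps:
p(q, o) = (-75 + o)/(54 + q) (p(q, o) = (o - 75)/(q + 54) = (-75 + o)/(54 + q))
(-36228 - 128)/(p(4*7, ((5/(-3) + 4/6) - 2)**2) - 18296) = (-36228 - 128)/((-75 + ((5/(-3) + 4/6) - 2)**2)/(54 + 4*7) - 18296) = -36356/((-75 + ((5*(-1/3) + 4*(1/6)) - 2)**2)/(54 + 28) - 18296) = -36356/((-75 + ((-5/3 + 2/3) - 2)**2)/82 - 18296) = -36356/((-75 + (-1 - 2)**2)/82 - 18296) = -36356/((-75 + (-3)**2)/82 - 18296) = -36356/((-75 + 9)/82 - 18296) = -36356/((1/82)*(-66) - 18296) = -36356/(-33/41 - 18296) = -36356/(-750169/41) = -36356*(-41/750169) = 1490596/750169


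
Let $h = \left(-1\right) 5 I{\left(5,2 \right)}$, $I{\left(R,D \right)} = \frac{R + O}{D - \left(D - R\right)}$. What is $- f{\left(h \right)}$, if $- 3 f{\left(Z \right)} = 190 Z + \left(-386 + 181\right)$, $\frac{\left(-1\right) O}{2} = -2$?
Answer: $- \frac{1915}{3} \approx -638.33$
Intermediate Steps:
$O = 4$ ($O = \left(-2\right) \left(-2\right) = 4$)
$I{\left(R,D \right)} = \frac{4 + R}{R}$ ($I{\left(R,D \right)} = \frac{R + 4}{D - \left(D - R\right)} = \frac{4 + R}{R}$)
$h = -9$ ($h = \left(-1\right) 5 \frac{4 + 5}{5} = - 5 \cdot \frac{1}{5} \cdot 9 = \left(-5\right) \frac{9}{5} = -9$)
$f{\left(Z \right)} = \frac{205}{3} - \frac{190 Z}{3}$ ($f{\left(Z \right)} = - \frac{190 Z + \left(-386 + 181\right)}{3} = - \frac{190 Z - 205}{3} = - \frac{-205 + 190 Z}{3} = \frac{205}{3} - \frac{190 Z}{3}$)
$- f{\left(h \right)} = - (\frac{205}{3} - -570) = - (\frac{205}{3} + 570) = \left(-1\right) \frac{1915}{3} = - \frac{1915}{3}$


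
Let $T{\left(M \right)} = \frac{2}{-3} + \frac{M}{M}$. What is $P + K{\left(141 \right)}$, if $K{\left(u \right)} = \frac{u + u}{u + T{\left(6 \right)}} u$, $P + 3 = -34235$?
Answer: $- \frac{7198813}{212} \approx -33957.0$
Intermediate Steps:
$P = -34238$ ($P = -3 - 34235 = -34238$)
$T{\left(M \right)} = \frac{1}{3}$ ($T{\left(M \right)} = 2 \left(- \frac{1}{3}\right) + 1 = - \frac{2}{3} + 1 = \frac{1}{3}$)
$K{\left(u \right)} = \frac{2 u^{2}}{\frac{1}{3} + u}$ ($K{\left(u \right)} = \frac{u + u}{u + \frac{1}{3}} u = \frac{2 u}{\frac{1}{3} + u} u = \frac{2 u^{2}}{\frac{1}{3} + u}$)
$P + K{\left(141 \right)} = -34238 + \frac{6 \cdot 141^{2}}{1 + 3 \cdot 141} = -34238 + 6 \cdot 19881 \frac{1}{1 + 423} = -34238 + 6 \cdot 19881 \cdot \frac{1}{424} = -34238 + \frac{59643}{212} = - \frac{7198813}{212}$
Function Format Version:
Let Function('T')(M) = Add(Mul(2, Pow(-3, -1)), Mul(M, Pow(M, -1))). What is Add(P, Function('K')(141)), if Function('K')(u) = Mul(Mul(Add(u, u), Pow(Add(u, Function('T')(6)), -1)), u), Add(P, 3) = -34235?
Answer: Rational(-7198813, 212) ≈ -33957.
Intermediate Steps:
P = -34238 (P = Add(-3, -34235) = -34238)
Function('T')(M) = Rational(1, 3) (Function('T')(M) = Add(Mul(2, Rational(-1, 3)), 1) = Add(Rational(-2, 3), 1) = Rational(1, 3))
Function('K')(u) = Mul(2, Pow(u, 2), Pow(Add(Rational(1, 3), u), -1)) (Function('K')(u) = Mul(Mul(Add(u, u), Pow(Add(u, Rational(1, 3)), -1)), u) = Mul(Mul(Mul(2, u), Pow(Add(Rational(1, 3), u), -1)), u) = Mul(Mul(2, u, Pow(Add(Rational(1, 3), u), -1)), u) = Mul(2, Pow(u, 2), Pow(Add(Rational(1, 3), u), -1)))
Add(P, Function('K')(141)) = Add(-34238, Mul(6, Pow(141, 2), Pow(Add(1, Mul(3, 141)), -1))) = Add(-34238, Mul(6, 19881, Pow(Add(1, 423), -1))) = Add(-34238, Mul(6, 19881, Pow(424, -1))) = Add(-34238, Mul(6, 19881, Rational(1, 424))) = Add(-34238, Rational(59643, 212)) = Rational(-7198813, 212)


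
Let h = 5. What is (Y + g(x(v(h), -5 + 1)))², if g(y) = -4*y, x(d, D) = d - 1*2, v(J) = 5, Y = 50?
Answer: 1444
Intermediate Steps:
x(d, D) = -2 + d (x(d, D) = d - 2 = -2 + d)
(Y + g(x(v(h), -5 + 1)))² = (50 - 4*(-2 + 5))² = (50 - 4*3)² = (50 - 12)² = 38² = 1444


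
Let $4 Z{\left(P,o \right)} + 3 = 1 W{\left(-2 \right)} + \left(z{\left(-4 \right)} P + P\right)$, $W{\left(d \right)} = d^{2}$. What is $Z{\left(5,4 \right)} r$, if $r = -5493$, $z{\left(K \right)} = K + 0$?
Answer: $\frac{38451}{2} \approx 19226.0$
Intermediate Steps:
$z{\left(K \right)} = K$
$Z{\left(P,o \right)} = \frac{1}{4} - \frac{3 P}{4}$ ($Z{\left(P,o \right)} = - \frac{3}{4} + \frac{1 \left(-2\right)^{2} + \left(- 4 P + P\right)}{4} = - \frac{3}{4} + \frac{1 \cdot 4 - 3 P}{4} = - \frac{3}{4} + \frac{4 - 3 P}{4} = - \frac{3}{4} - \left(-1 + \frac{3 P}{4}\right) = \frac{1}{4} - \frac{3 P}{4}$)
$Z{\left(5,4 \right)} r = \left(\frac{1}{4} - \frac{15}{4}\right) \left(-5493\right) = \left(- \frac{7}{2}\right) \left(-5493\right) = \frac{38451}{2}$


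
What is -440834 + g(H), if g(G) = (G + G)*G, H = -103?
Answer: -419616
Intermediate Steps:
g(G) = 2*G**2 (g(G) = (2*G)*G = 2*G**2)
-440834 + g(H) = -440834 + 2*(-103)**2 = -440834 + 2*10609 = -440834 + 21218 = -419616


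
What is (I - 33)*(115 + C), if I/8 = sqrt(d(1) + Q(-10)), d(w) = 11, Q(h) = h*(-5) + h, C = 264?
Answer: -12507 + 3032*sqrt(51) ≈ 9145.8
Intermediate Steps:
Q(h) = -4*h (Q(h) = -5*h + h = -4*h)
I = 8*sqrt(51) (I = 8*sqrt(11 - 4*(-10)) = 8*sqrt(11 + 40) = 8*sqrt(51) ≈ 57.131)
(I - 33)*(115 + C) = (8*sqrt(51) - 33)*(115 + 264) = (-33 + 8*sqrt(51))*379 = -12507 + 3032*sqrt(51)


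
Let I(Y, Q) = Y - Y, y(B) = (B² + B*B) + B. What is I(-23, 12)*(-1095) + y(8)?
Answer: 136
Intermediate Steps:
y(B) = B + 2*B² (y(B) = (B² + B²) + B = 2*B² + B = B + 2*B²)
I(Y, Q) = 0
I(-23, 12)*(-1095) + y(8) = 0*(-1095) + 8*(1 + 2*8) = 0 + 8*(1 + 16) = 0 + 8*17 = 0 + 136 = 136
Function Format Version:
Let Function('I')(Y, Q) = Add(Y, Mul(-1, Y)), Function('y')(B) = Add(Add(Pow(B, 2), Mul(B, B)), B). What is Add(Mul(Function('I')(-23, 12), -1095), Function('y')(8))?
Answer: 136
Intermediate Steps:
Function('y')(B) = Add(B, Mul(2, Pow(B, 2))) (Function('y')(B) = Add(Add(Pow(B, 2), Pow(B, 2)), B) = Add(Mul(2, Pow(B, 2)), B) = Add(B, Mul(2, Pow(B, 2))))
Function('I')(Y, Q) = 0
Add(Mul(Function('I')(-23, 12), -1095), Function('y')(8)) = Add(Mul(0, -1095), Mul(8, Add(1, Mul(2, 8)))) = Add(0, Mul(8, Add(1, 16))) = Add(0, Mul(8, 17)) = Add(0, 136) = 136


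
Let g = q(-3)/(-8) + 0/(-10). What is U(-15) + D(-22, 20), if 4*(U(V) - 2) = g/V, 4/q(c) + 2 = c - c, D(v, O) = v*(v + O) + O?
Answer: 15839/240 ≈ 65.996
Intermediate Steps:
D(v, O) = O + v*(O + v) (D(v, O) = v*(O + v) + O = O + v*(O + v))
q(c) = -2 (q(c) = 4/(-2 + (c - c)) = 4/(-2 + 0) = 4/(-2) = 4*(-½) = -2)
g = ¼ (g = -2/(-8) + 0/(-10) = -2*(-⅛) + 0*(-⅒) = ¼ + 0 = ¼ ≈ 0.25000)
U(V) = 2 + 1/(16*V) (U(V) = 2 + (1/(4*V))/4 = 2 + 1/(16*V))
U(-15) + D(-22, 20) = (2 + (1/16)/(-15)) + (20 + (-22)² + 20*(-22)) = (2 + (1/16)*(-1/15)) + (20 + 484 - 440) = (2 - 1/240) + 64 = 479/240 + 64 = 15839/240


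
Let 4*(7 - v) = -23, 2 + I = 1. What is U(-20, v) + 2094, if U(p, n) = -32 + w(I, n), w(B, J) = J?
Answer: 8299/4 ≈ 2074.8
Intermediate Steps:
I = -1 (I = -2 + 1 = -1)
v = 51/4 (v = 7 - ¼*(-23) = 7 + 23/4 = 51/4 ≈ 12.750)
U(p, n) = -32 + n
U(-20, v) + 2094 = (-32 + 51/4) + 2094 = -77/4 + 2094 = 8299/4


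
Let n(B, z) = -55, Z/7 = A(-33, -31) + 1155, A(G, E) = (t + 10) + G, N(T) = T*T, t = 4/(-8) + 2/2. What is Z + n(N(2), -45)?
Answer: 15745/2 ≈ 7872.5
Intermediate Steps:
t = ½ (t = 4*(-⅛) + 2*(½) = -½ + 1 = ½ ≈ 0.50000)
N(T) = T²
A(G, E) = 21/2 + G (A(G, E) = (½ + 10) + G = 21/2 + G)
Z = 15855/2 (Z = 7*((21/2 - 33) + 1155) = 7*(-45/2 + 1155) = 7*(2265/2) = 15855/2 ≈ 7927.5)
Z + n(N(2), -45) = 15855/2 - 55 = 15745/2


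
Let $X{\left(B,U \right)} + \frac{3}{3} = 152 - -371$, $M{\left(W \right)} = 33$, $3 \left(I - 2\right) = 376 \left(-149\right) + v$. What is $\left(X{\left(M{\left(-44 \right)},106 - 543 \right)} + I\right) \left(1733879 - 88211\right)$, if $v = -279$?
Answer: $-30023018436$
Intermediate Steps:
$I = - \frac{56297}{3}$ ($I = 2 + \frac{376 \left(-149\right) - 279}{3} = 2 + \frac{-56024 - 279}{3} = 2 + \frac{1}{3} \left(-56303\right) = 2 - \frac{56303}{3} = - \frac{56297}{3} \approx -18766.0$)
$X{\left(B,U \right)} = 522$ ($X{\left(B,U \right)} = -1 + \left(152 - -371\right) = -1 + \left(152 + 371\right) = -1 + 523 = 522$)
$\left(X{\left(M{\left(-44 \right)},106 - 543 \right)} + I\right) \left(1733879 - 88211\right) = \left(522 - \frac{56297}{3}\right) \left(1733879 - 88211\right) = \left(- \frac{54731}{3}\right) 1645668 = -30023018436$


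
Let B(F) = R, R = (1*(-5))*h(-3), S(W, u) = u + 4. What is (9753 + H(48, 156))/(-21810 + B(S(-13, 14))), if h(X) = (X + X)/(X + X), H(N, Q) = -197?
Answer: -9556/21815 ≈ -0.43805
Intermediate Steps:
h(X) = 1 (h(X) = (2*X)/((2*X)) = (2*X)*(1/(2*X)) = 1)
S(W, u) = 4 + u
R = -5 (R = (1*(-5))*1 = -5*1 = -5)
B(F) = -5
(9753 + H(48, 156))/(-21810 + B(S(-13, 14))) = (9753 - 197)/(-21810 - 5) = 9556/(-21815) = 9556*(-1/21815) = -9556/21815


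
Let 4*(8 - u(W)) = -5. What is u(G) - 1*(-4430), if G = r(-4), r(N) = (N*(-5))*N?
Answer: 17757/4 ≈ 4439.3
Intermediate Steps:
r(N) = -5*N² (r(N) = (-5*N)*N = -5*N²)
G = -80 (G = -5*(-4)² = -5*16 = -80)
u(W) = 37/4 (u(W) = 8 - ¼*(-5) = 8 + 5/4 = 37/4)
u(G) - 1*(-4430) = 37/4 - 1*(-4430) = 37/4 + 4430 = 17757/4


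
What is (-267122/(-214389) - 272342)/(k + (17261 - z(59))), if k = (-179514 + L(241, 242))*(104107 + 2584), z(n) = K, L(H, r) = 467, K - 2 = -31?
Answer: 58386861916/4095405788944743 ≈ 1.4257e-5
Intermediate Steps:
K = -29 (K = 2 - 31 = -29)
z(n) = -29
k = -19102703477 (k = (-179514 + 467)*(104107 + 2584) = -179047*106691 = -19102703477)
(-267122/(-214389) - 272342)/(k + (17261 - z(59))) = (-267122/(-214389) - 272342)/(-19102703477 + (17261 - 1*(-29))) = (-267122*(-1/214389) - 272342)/(-19102703477 + (17261 + 29)) = (267122/214389 - 272342)/(-19102703477 + 17290) = -58386861916/214389/(-19102686187) = -58386861916/214389*(-1/19102686187) = 58386861916/4095405788944743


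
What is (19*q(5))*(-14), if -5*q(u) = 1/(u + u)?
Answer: 133/25 ≈ 5.3200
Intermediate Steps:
q(u) = -1/(10*u) (q(u) = -1/(5*(u + u)) = -1/(2*u)/5 = -1/(10*u))
(19*q(5))*(-14) = (19*(-1/10/5))*(-14) = (19*(-1/10*1/5))*(-14) = (19*(-1/50))*(-14) = -19/50*(-14) = 133/25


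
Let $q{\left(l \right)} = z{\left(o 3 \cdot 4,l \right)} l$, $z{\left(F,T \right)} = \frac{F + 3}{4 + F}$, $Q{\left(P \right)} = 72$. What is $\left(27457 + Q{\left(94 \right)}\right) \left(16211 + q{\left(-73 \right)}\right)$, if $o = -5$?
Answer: $\frac{24876718495}{56} \approx 4.4423 \cdot 10^{8}$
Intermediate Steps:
$z{\left(F,T \right)} = \frac{3 + F}{4 + F}$
$q{\left(l \right)} = \frac{57 l}{56}$ ($q{\left(l \right)} = \frac{3 + \left(-5\right) 3 \cdot 4}{4 + \left(-5\right) 3 \cdot 4} l = \frac{3 - 60}{4 - 60} l = \frac{1}{-56} \left(-57\right) l = \left(- \frac{1}{56}\right) \left(-57\right) l = \frac{57 l}{56}$)
$\left(27457 + Q{\left(94 \right)}\right) \left(16211 + q{\left(-73 \right)}\right) = \left(27457 + 72\right) \left(16211 + \frac{57}{56} \left(-73\right)\right) = 27529 \left(16211 - \frac{4161}{56}\right) = 27529 \cdot \frac{903655}{56} = \frac{24876718495}{56}$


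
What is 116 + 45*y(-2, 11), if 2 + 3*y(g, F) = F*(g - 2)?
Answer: -574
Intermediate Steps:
y(g, F) = -⅔ + F*(-2 + g)/3 (y(g, F) = -⅔ + (F*(g - 2))/3 = -⅔ + (F*(-2 + g))/3 = -⅔ + F*(-2 + g)/3)
116 + 45*y(-2, 11) = 116 + 45*(-⅔ - ⅔*11 + (⅓)*11*(-2)) = 116 + 45*(-⅔ - 22/3 - 22/3) = 116 + 45*(-46/3) = 116 - 690 = -574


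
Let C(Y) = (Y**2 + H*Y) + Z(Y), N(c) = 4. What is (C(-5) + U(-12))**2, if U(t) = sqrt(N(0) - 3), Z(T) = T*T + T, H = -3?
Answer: 3721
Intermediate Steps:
Z(T) = T + T**2 (Z(T) = T**2 + T = T + T**2)
U(t) = 1 (U(t) = sqrt(4 - 3) = sqrt(1) = 1)
C(Y) = Y**2 - 3*Y + Y*(1 + Y) (C(Y) = (Y**2 - 3*Y) + Y*(1 + Y) = Y**2 - 3*Y + Y*(1 + Y))
(C(-5) + U(-12))**2 = (2*(-5)*(-1 - 5) + 1)**2 = (2*(-5)*(-6) + 1)**2 = (60 + 1)**2 = 61**2 = 3721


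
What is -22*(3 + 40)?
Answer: -946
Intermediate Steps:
-22*(3 + 40) = -22*43 = -946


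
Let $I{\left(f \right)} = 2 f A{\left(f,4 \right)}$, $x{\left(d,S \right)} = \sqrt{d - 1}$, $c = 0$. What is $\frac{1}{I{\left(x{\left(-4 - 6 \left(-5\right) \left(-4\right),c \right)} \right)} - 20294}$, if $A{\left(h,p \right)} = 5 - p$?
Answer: $- \frac{10147}{205923468} - \frac{5 i \sqrt{5}}{205923468} \approx -4.9276 \cdot 10^{-5} - 5.4294 \cdot 10^{-8} i$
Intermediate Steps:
$x{\left(d,S \right)} = \sqrt{-1 + d}$
$I{\left(f \right)} = 2 f$ ($I{\left(f \right)} = 2 f \left(5 - 4\right) = 2 f 1 = 2 f$)
$\frac{1}{I{\left(x{\left(-4 - 6 \left(-5\right) \left(-4\right),c \right)} \right)} - 20294} = \frac{1}{2 \sqrt{-1 - \left(4 + 6 \left(-5\right) \left(-4\right)\right)} - 20294} = \frac{1}{2 \sqrt{-1 - \left(4 - -120\right)} - 20294} = \frac{1}{2 \sqrt{-1 - 124} - 20294} = \frac{1}{2 \sqrt{-125} - 20294} = \frac{1}{2 \cdot 5 i \sqrt{5} - 20294} = \frac{1}{10 i \sqrt{5} - 20294} = \frac{1}{-20294 + 10 i \sqrt{5}}$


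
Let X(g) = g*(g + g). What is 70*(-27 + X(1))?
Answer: -1750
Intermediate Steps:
X(g) = 2*g² (X(g) = g*(2*g) = 2*g²)
70*(-27 + X(1)) = 70*(-27 + 2*1²) = 70*(-27 + 2*1) = 70*(-27 + 2) = 70*(-25) = -1750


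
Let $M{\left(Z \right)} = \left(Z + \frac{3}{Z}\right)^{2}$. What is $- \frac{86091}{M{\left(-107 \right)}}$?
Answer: $- \frac{985655859}{131148304} \approx -7.5156$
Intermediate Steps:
$- \frac{86091}{M{\left(-107 \right)}} = - \frac{86091}{\frac{1}{11449} \left(3 + \left(-107\right)^{2}\right)^{2}} = - \frac{86091}{\frac{1}{11449} \left(3 + 11449\right)^{2}} = - \frac{86091}{\frac{1}{11449} \cdot 11452^{2}} = - \frac{86091}{\frac{1}{11449} \cdot 131148304} = - \frac{86091}{\frac{131148304}{11449}} = \left(-86091\right) \frac{11449}{131148304} = - \frac{985655859}{131148304}$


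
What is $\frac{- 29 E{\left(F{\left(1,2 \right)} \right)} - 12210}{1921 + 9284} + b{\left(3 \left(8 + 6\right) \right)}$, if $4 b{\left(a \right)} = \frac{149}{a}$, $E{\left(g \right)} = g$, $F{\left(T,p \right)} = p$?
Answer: $- \frac{130493}{627480} \approx -0.20796$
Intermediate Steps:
$b{\left(a \right)} = \frac{149}{4 a}$ ($b{\left(a \right)} = \frac{149 \frac{1}{a}}{4} = \frac{149}{4 a}$)
$\frac{- 29 E{\left(F{\left(1,2 \right)} \right)} - 12210}{1921 + 9284} + b{\left(3 \left(8 + 6\right) \right)} = \frac{\left(-29\right) 2 - 12210}{1921 + 9284} + \frac{149}{4 \cdot 3 \left(8 + 6\right)} = \frac{-58 - 12210}{11205} + \frac{149}{4 \cdot 3 \cdot 14} = \left(-12268\right) \frac{1}{11205} + \frac{149}{4 \cdot 42} = - \frac{12268}{11205} + \frac{149}{4} \cdot \frac{1}{42} = - \frac{12268}{11205} + \frac{149}{168} = - \frac{130493}{627480}$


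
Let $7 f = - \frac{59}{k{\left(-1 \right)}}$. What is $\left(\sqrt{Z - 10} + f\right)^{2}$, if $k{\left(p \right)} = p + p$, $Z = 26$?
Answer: $\frac{13225}{196} \approx 67.474$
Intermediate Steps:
$k{\left(p \right)} = 2 p$
$f = \frac{59}{14}$ ($f = \frac{\left(-59\right) \frac{1}{2 \left(-1\right)}}{7} = \frac{\left(-59\right) \frac{1}{-2}}{7} = \frac{\left(-59\right) \left(- \frac{1}{2}\right)}{7} = \frac{1}{7} \cdot \frac{59}{2} = \frac{59}{14} \approx 4.2143$)
$\left(\sqrt{Z - 10} + f\right)^{2} = \left(\sqrt{26 - 10} + \frac{59}{14}\right)^{2} = \left(\sqrt{16} + \frac{59}{14}\right)^{2} = \left(4 + \frac{59}{14}\right)^{2} = \left(\frac{115}{14}\right)^{2} = \frac{13225}{196}$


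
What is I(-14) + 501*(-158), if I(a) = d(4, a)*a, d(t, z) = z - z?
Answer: -79158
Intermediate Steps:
d(t, z) = 0
I(a) = 0 (I(a) = 0*a = 0)
I(-14) + 501*(-158) = 0 + 501*(-158) = 0 - 79158 = -79158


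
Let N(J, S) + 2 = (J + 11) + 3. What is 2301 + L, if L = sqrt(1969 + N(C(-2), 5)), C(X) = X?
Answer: 2301 + sqrt(1979) ≈ 2345.5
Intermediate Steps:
N(J, S) = 12 + J (N(J, S) = -2 + ((J + 11) + 3) = -2 + ((11 + J) + 3) = -2 + (14 + J) = 12 + J)
L = sqrt(1979) (L = sqrt(1969 + (12 - 2)) = sqrt(1969 + 10) = sqrt(1979) ≈ 44.486)
2301 + L = 2301 + sqrt(1979)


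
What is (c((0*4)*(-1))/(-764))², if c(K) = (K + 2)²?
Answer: 1/36481 ≈ 2.7412e-5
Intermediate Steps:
c(K) = (2 + K)²
(c((0*4)*(-1))/(-764))² = ((2 + (0*4)*(-1))²/(-764))² = ((2 + 0*(-1))²*(-1/764))² = ((2 + 0)²*(-1/764))² = (2²*(-1/764))² = (4*(-1/764))² = (-1/191)² = 1/36481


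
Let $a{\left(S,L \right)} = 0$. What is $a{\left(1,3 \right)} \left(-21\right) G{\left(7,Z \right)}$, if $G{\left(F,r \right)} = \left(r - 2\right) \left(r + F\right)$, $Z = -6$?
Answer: $0$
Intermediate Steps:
$G{\left(F,r \right)} = \left(-2 + r\right) \left(F + r\right)$
$a{\left(1,3 \right)} \left(-21\right) G{\left(7,Z \right)} = 0 \left(-21\right) \left(\left(-6\right)^{2} - 14 - -12 + 7 \left(-6\right)\right) = 0 \left(36 - 14 + 12 - 42\right) = 0 \left(-8\right) = 0$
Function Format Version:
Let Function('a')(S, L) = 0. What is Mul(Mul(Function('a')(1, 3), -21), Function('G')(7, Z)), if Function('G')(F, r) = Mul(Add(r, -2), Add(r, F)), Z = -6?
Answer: 0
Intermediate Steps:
Function('G')(F, r) = Mul(Add(-2, r), Add(F, r))
Mul(Mul(Function('a')(1, 3), -21), Function('G')(7, Z)) = Mul(Mul(0, -21), Add(Pow(-6, 2), Mul(-2, 7), Mul(-2, -6), Mul(7, -6))) = Mul(0, Add(36, -14, 12, -42)) = Mul(0, -8) = 0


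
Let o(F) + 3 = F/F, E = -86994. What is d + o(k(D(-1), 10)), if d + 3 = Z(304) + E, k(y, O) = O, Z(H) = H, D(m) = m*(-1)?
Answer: -86695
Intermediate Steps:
D(m) = -m
o(F) = -2 (o(F) = -3 + F/F = -3 + 1 = -2)
d = -86693 (d = -3 + (304 - 86994) = -3 - 86690 = -86693)
d + o(k(D(-1), 10)) = -86693 - 2 = -86695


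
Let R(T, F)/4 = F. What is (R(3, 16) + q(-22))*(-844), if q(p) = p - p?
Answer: -54016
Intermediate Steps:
R(T, F) = 4*F
q(p) = 0
(R(3, 16) + q(-22))*(-844) = (4*16 + 0)*(-844) = (64 + 0)*(-844) = 64*(-844) = -54016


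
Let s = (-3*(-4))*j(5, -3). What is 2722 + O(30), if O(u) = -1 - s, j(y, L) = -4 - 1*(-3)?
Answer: 2733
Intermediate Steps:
j(y, L) = -1 (j(y, L) = -4 + 3 = -1)
s = -12 (s = -3*(-4)*(-1) = 12*(-1) = -12)
O(u) = 11 (O(u) = -1 - 1*(-12) = -1 + 12 = 11)
2722 + O(30) = 2722 + 11 = 2733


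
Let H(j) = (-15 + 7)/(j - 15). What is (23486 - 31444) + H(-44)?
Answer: -469514/59 ≈ -7957.9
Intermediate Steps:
H(j) = -8/(-15 + j)
(23486 - 31444) + H(-44) = (23486 - 31444) - 8/(-15 - 44) = -7958 - 8/(-59) = -7958 - 8*(-1/59) = -7958 + 8/59 = -469514/59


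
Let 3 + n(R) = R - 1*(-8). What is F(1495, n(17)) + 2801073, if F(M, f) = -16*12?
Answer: 2800881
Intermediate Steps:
n(R) = 5 + R (n(R) = -3 + (R - 1*(-8)) = -3 + (R + 8) = -3 + (8 + R) = 5 + R)
F(M, f) = -192
F(1495, n(17)) + 2801073 = -192 + 2801073 = 2800881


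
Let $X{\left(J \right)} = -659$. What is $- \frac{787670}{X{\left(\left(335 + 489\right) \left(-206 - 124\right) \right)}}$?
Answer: $\frac{787670}{659} \approx 1195.3$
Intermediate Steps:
$- \frac{787670}{X{\left(\left(335 + 489\right) \left(-206 - 124\right) \right)}} = - \frac{787670}{-659} = \left(-787670\right) \left(- \frac{1}{659}\right) = \frac{787670}{659}$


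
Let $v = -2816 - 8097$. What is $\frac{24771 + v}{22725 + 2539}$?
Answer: $\frac{6929}{12632} \approx 0.54853$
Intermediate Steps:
$v = -10913$ ($v = -2816 - 8097 = -10913$)
$\frac{24771 + v}{22725 + 2539} = \frac{24771 - 10913}{22725 + 2539} = \frac{13858}{25264} = 13858 \cdot \frac{1}{25264} = \frac{6929}{12632}$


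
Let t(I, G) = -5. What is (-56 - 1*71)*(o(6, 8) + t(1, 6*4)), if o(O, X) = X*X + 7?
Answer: -8382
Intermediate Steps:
o(O, X) = 7 + X² (o(O, X) = X² + 7 = 7 + X²)
(-56 - 1*71)*(o(6, 8) + t(1, 6*4)) = (-56 - 1*71)*((7 + 8²) - 5) = (-56 - 71)*((7 + 64) - 5) = -127*(71 - 5) = -127*66 = -8382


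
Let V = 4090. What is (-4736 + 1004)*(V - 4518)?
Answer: 1597296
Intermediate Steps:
(-4736 + 1004)*(V - 4518) = (-4736 + 1004)*(4090 - 4518) = -3732*(-428) = 1597296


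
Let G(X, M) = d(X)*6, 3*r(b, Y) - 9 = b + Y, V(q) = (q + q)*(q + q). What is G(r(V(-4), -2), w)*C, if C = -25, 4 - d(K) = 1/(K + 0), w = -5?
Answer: -42150/71 ≈ -593.66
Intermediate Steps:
d(K) = 4 - 1/K (d(K) = 4 - 1/(K + 0) = 4 - 1/K)
V(q) = 4*q² (V(q) = (2*q)*(2*q) = 4*q²)
r(b, Y) = 3 + Y/3 + b/3 (r(b, Y) = 3 + (b + Y)/3 = 3 + (Y + b)/3 = 3 + (Y/3 + b/3) = 3 + Y/3 + b/3)
G(X, M) = 24 - 6/X (G(X, M) = (4 - 1/X)*6 = 24 - 6/X)
G(r(V(-4), -2), w)*C = (24 - 6/(3 + (⅓)*(-2) + (4*(-4)²)/3))*(-25) = (24 - 6/(3 - ⅔ + (4*16)/3))*(-25) = (24 - 6/(3 - ⅔ + (⅓)*64))*(-25) = (24 - 6/(3 - ⅔ + 64/3))*(-25) = (24 - 6/71/3)*(-25) = (24 - 6*3/71)*(-25) = (24 - 18/71)*(-25) = (1686/71)*(-25) = -42150/71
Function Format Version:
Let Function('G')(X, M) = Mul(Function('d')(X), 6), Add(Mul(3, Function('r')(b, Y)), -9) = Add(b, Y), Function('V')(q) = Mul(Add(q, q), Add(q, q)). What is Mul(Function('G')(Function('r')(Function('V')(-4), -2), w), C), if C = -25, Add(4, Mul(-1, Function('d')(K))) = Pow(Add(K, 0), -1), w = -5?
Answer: Rational(-42150, 71) ≈ -593.66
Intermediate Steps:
Function('d')(K) = Add(4, Mul(-1, Pow(K, -1))) (Function('d')(K) = Add(4, Mul(-1, Pow(Add(K, 0), -1))) = Add(4, Mul(-1, Pow(K, -1))))
Function('V')(q) = Mul(4, Pow(q, 2)) (Function('V')(q) = Mul(Mul(2, q), Mul(2, q)) = Mul(4, Pow(q, 2)))
Function('r')(b, Y) = Add(3, Mul(Rational(1, 3), Y), Mul(Rational(1, 3), b)) (Function('r')(b, Y) = Add(3, Mul(Rational(1, 3), Add(b, Y))) = Add(3, Mul(Rational(1, 3), Add(Y, b))) = Add(3, Add(Mul(Rational(1, 3), Y), Mul(Rational(1, 3), b))) = Add(3, Mul(Rational(1, 3), Y), Mul(Rational(1, 3), b)))
Function('G')(X, M) = Add(24, Mul(-6, Pow(X, -1))) (Function('G')(X, M) = Mul(Add(4, Mul(-1, Pow(X, -1))), 6) = Add(24, Mul(-6, Pow(X, -1))))
Mul(Function('G')(Function('r')(Function('V')(-4), -2), w), C) = Mul(Add(24, Mul(-6, Pow(Add(3, Mul(Rational(1, 3), -2), Mul(Rational(1, 3), Mul(4, Pow(-4, 2)))), -1))), -25) = Mul(Add(24, Mul(-6, Pow(Add(3, Rational(-2, 3), Mul(Rational(1, 3), Mul(4, 16))), -1))), -25) = Mul(Add(24, Mul(-6, Pow(Add(3, Rational(-2, 3), Mul(Rational(1, 3), 64)), -1))), -25) = Mul(Add(24, Mul(-6, Pow(Add(3, Rational(-2, 3), Rational(64, 3)), -1))), -25) = Mul(Add(24, Mul(-6, Pow(Rational(71, 3), -1))), -25) = Mul(Add(24, Mul(-6, Rational(3, 71))), -25) = Mul(Add(24, Rational(-18, 71)), -25) = Mul(Rational(1686, 71), -25) = Rational(-42150, 71)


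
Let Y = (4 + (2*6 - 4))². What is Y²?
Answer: 20736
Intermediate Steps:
Y = 144 (Y = (4 + (12 - 4))² = (4 + 8)² = 12² = 144)
Y² = 144² = 20736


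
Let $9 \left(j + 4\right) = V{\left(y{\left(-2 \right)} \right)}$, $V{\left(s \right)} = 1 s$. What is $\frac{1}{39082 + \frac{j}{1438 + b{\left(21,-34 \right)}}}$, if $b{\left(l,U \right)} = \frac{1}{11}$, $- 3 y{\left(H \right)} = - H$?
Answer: $\frac{427113}{16692429056} \approx 2.5587 \cdot 10^{-5}$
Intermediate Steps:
$y{\left(H \right)} = \frac{H}{3}$ ($y{\left(H \right)} = - \frac{\left(-1\right) H}{3} = \frac{H}{3}$)
$b{\left(l,U \right)} = \frac{1}{11}$
$V{\left(s \right)} = s$
$j = - \frac{110}{27}$ ($j = -4 + \frac{\frac{1}{3} \left(-2\right)}{9} = -4 + \frac{1}{9} \left(- \frac{2}{3}\right) = -4 - \frac{2}{27} = - \frac{110}{27} \approx -4.0741$)
$\frac{1}{39082 + \frac{j}{1438 + b{\left(21,-34 \right)}}} = \frac{1}{39082 + \frac{1}{1438 + \frac{1}{11}} \left(- \frac{110}{27}\right)} = \frac{1}{39082 + \frac{1}{\frac{15819}{11}} \left(- \frac{110}{27}\right)} = \frac{1}{39082 + \frac{11}{15819} \left(- \frac{110}{27}\right)} = \frac{1}{39082 - \frac{1210}{427113}} = \frac{1}{\frac{16692429056}{427113}} = \frac{427113}{16692429056}$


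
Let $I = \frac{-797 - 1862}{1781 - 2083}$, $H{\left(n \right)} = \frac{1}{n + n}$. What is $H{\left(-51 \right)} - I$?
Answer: $- \frac{67880}{7701} \approx -8.8144$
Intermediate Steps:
$H{\left(n \right)} = \frac{1}{2 n}$
$I = \frac{2659}{302}$ ($I = - \frac{2659}{-302} = \left(-2659\right) \left(- \frac{1}{302}\right) = \frac{2659}{302} \approx 8.8046$)
$H{\left(-51 \right)} - I = \frac{1}{2 \left(-51\right)} - \frac{2659}{302} = \frac{1}{2} \left(- \frac{1}{51}\right) - \frac{2659}{302} = - \frac{1}{102} - \frac{2659}{302} = - \frac{67880}{7701}$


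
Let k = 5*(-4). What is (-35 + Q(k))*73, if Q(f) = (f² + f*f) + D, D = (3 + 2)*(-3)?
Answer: 54750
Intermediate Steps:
k = -20
D = -15 (D = 5*(-3) = -15)
Q(f) = -15 + 2*f² (Q(f) = (f² + f*f) - 15 = (f² + f²) - 15 = 2*f² - 15 = -15 + 2*f²)
(-35 + Q(k))*73 = (-35 + (-15 + 2*(-20)²))*73 = (-35 + (-15 + 2*400))*73 = (-35 + (-15 + 800))*73 = (-35 + 785)*73 = 750*73 = 54750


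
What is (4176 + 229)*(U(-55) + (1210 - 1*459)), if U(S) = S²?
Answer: 16633280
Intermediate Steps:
(4176 + 229)*(U(-55) + (1210 - 1*459)) = (4176 + 229)*((-55)² + (1210 - 1*459)) = 4405*(3025 + (1210 - 459)) = 4405*(3025 + 751) = 4405*3776 = 16633280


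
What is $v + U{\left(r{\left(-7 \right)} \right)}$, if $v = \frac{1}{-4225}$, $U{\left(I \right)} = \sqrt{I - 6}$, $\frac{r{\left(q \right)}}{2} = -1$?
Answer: $- \frac{1}{4225} + 2 i \sqrt{2} \approx -0.00023669 + 2.8284 i$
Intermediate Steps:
$r{\left(q \right)} = -2$ ($r{\left(q \right)} = 2 \left(-1\right) = -2$)
$U{\left(I \right)} = \sqrt{-6 + I}$
$v = - \frac{1}{4225} \approx -0.00023669$
$v + U{\left(r{\left(-7 \right)} \right)} = - \frac{1}{4225} + \sqrt{-6 - 2} = - \frac{1}{4225} + \sqrt{-8} = - \frac{1}{4225} + 2 i \sqrt{2}$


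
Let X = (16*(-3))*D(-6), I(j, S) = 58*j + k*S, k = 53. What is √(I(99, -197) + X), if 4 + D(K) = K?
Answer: I*√4219 ≈ 64.954*I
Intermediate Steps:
D(K) = -4 + K
I(j, S) = 53*S + 58*j (I(j, S) = 58*j + 53*S = 53*S + 58*j)
X = 480 (X = (16*(-3))*(-4 - 6) = -48*(-10) = 480)
√(I(99, -197) + X) = √((53*(-197) + 58*99) + 480) = √((-10441 + 5742) + 480) = √(-4699 + 480) = √(-4219) = I*√4219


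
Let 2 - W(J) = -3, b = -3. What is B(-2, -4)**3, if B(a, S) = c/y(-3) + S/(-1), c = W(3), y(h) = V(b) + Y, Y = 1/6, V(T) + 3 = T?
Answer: 10648/343 ≈ 31.044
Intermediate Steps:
V(T) = -3 + T
Y = 1/6 ≈ 0.16667
W(J) = 5 (W(J) = 2 - 1*(-3) = 2 + 3 = 5)
y(h) = -35/6 (y(h) = (-3 - 3) + 1/6 = -6 + 1/6 = -35/6)
c = 5
B(a, S) = -6/7 - S (B(a, S) = 5/(-35/6) + S/(-1) = 5*(-6/35) + S*(-1) = -6/7 - S)
B(-2, -4)**3 = (-6/7 - 1*(-4))**3 = (-6/7 + 4)**3 = (22/7)**3 = 10648/343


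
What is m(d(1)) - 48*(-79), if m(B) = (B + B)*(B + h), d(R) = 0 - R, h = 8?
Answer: 3778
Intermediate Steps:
d(R) = -R
m(B) = 2*B*(8 + B) (m(B) = (B + B)*(B + 8) = (2*B)*(8 + B) = 2*B*(8 + B))
m(d(1)) - 48*(-79) = 2*(-1*1)*(8 - 1*1) - 48*(-79) = 2*(-1)*(8 - 1) + 3792 = 2*(-1)*7 + 3792 = -14 + 3792 = 3778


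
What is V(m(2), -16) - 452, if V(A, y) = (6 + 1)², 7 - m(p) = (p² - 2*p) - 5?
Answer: -403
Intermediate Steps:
m(p) = 12 - p² + 2*p (m(p) = 7 - ((p² - 2*p) - 5) = 7 - (-5 + p² - 2*p) = 7 + (5 - p² + 2*p) = 12 - p² + 2*p)
V(A, y) = 49 (V(A, y) = 7² = 49)
V(m(2), -16) - 452 = 49 - 452 = -403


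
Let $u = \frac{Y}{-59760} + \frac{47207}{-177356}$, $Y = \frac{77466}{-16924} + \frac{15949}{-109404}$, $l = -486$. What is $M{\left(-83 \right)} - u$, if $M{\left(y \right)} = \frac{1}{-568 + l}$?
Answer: $\frac{412967143412568317}{1557525721630978368} \approx 0.26514$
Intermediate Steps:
$Y = - \frac{2186252785}{462888324}$ ($Y = 77466 \left(- \frac{1}{16924}\right) + 15949 \left(- \frac{1}{109404}\right) = - \frac{38733}{8462} - \frac{15949}{109404} = - \frac{2186252785}{462888324} \approx -4.7231$)
$M{\left(y \right)} = - \frac{1}{1054}$ ($M{\left(y \right)} = \frac{1}{-568 - 486} = \frac{1}{-1054} = - \frac{1}{1054}$)
$u = - \frac{786422906643667}{2955456777288384}$ ($u = - \frac{2186252785}{462888324 \left(-59760\right)} + \frac{47207}{-177356} = \left(- \frac{2186252785}{462888324}\right) \left(- \frac{1}{59760}\right) + 47207 \left(- \frac{1}{177356}\right) = \frac{5268079}{66655918656} - \frac{47207}{177356} = - \frac{786422906643667}{2955456777288384} \approx -0.26609$)
$M{\left(-83 \right)} - u = - \frac{1}{1054} - - \frac{786422906643667}{2955456777288384} = - \frac{1}{1054} + \frac{786422906643667}{2955456777288384} = \frac{412967143412568317}{1557525721630978368}$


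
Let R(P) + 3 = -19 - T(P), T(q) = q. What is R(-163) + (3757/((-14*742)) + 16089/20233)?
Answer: 29726554115/210180404 ≈ 141.43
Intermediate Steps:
R(P) = -22 - P (R(P) = -3 + (-19 - P) = -22 - P)
R(-163) + (3757/((-14*742)) + 16089/20233) = (-22 - 1*(-163)) + (3757/((-14*742)) + 16089/20233) = (-22 + 163) + (3757/(-10388) + 16089*(1/20233)) = 141 + (3757*(-1/10388) + 16089/20233) = 141 + (-3757/10388 + 16089/20233) = 141 + 91117151/210180404 = 29726554115/210180404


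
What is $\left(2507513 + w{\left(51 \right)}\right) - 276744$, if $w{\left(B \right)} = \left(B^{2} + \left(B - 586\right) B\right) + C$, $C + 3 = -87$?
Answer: $2205995$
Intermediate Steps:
$C = -90$ ($C = -3 - 87 = -90$)
$w{\left(B \right)} = -90 + B^{2} + B \left(-586 + B\right)$ ($w{\left(B \right)} = \left(B^{2} + \left(B - 586\right) B\right) - 90 = \left(B^{2} + \left(-586 + B\right) B\right) - 90 = \left(B^{2} + B \left(-586 + B\right)\right) - 90 = -90 + B^{2} + B \left(-586 + B\right)$)
$\left(2507513 + w{\left(51 \right)}\right) - 276744 = \left(2507513 - \left(29976 - 5202\right)\right) - 276744 = \left(2507513 - 24774\right) - 276744 = 2482739 - 276744 = 2205995$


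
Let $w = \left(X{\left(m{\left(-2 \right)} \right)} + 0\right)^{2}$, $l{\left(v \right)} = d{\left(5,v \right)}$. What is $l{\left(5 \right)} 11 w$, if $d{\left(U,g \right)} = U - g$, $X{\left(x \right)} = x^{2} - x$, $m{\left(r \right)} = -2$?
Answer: $0$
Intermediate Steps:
$l{\left(v \right)} = 5 - v$
$w = 36$ ($w = \left(- 2 \left(-1 - 2\right) + 0\right)^{2} = \left(\left(-2\right) \left(-3\right) + 0\right)^{2} = \left(6 + 0\right)^{2} = 6^{2} = 36$)
$l{\left(5 \right)} 11 w = \left(5 - 5\right) 11 \cdot 36 = 0 \cdot 11 \cdot 36 = 0 \cdot 36 = 0$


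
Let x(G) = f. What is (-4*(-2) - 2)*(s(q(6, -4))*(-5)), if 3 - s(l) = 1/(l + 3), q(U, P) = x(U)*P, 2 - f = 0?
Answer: -96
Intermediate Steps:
f = 2 (f = 2 - 1*0 = 2 + 0 = 2)
x(G) = 2
q(U, P) = 2*P
s(l) = 3 - 1/(3 + l) (s(l) = 3 - 1/(l + 3) = 3 - 1/(3 + l))
(-4*(-2) - 2)*(s(q(6, -4))*(-5)) = (-4*(-2) - 2)*(((8 + 3*(2*(-4)))/(3 + 2*(-4)))*(-5)) = (8 - 2)*(((8 + 3*(-8))/(3 - 8))*(-5)) = 6*(((8 - 24)/(-5))*(-5)) = 6*(-⅕*(-16)*(-5)) = 6*((16/5)*(-5)) = 6*(-16) = -96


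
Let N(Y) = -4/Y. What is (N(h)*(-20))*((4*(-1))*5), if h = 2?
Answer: -800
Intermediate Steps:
(N(h)*(-20))*((4*(-1))*5) = (-4/2*(-20))*((4*(-1))*5) = (-4*1/2*(-20))*(-4*5) = -2*(-20)*(-20) = 40*(-20) = -800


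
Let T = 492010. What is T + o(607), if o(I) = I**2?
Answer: 860459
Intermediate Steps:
T + o(607) = 492010 + 607**2 = 492010 + 368449 = 860459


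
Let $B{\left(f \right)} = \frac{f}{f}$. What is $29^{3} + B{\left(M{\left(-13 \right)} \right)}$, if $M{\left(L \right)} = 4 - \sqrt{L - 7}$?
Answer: $24390$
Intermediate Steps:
$M{\left(L \right)} = 4 - \sqrt{-7 + L}$
$B{\left(f \right)} = 1$
$29^{3} + B{\left(M{\left(-13 \right)} \right)} = 29^{3} + 1 = 24389 + 1 = 24390$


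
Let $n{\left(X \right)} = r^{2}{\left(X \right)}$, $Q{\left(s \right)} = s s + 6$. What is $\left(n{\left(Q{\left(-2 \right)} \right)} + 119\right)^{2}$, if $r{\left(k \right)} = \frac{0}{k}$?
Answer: $14161$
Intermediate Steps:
$r{\left(k \right)} = 0$
$Q{\left(s \right)} = 6 + s^{2}$ ($Q{\left(s \right)} = s^{2} + 6 = 6 + s^{2}$)
$n{\left(X \right)} = 0$ ($n{\left(X \right)} = 0^{2} = 0$)
$\left(n{\left(Q{\left(-2 \right)} \right)} + 119\right)^{2} = \left(0 + 119\right)^{2} = 119^{2} = 14161$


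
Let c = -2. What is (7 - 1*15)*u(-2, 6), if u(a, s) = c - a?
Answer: 0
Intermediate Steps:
u(a, s) = -2 - a
(7 - 1*15)*u(-2, 6) = (7 - 1*15)*(-2 - 1*(-2)) = (7 - 15)*(-2 + 2) = -8*0 = 0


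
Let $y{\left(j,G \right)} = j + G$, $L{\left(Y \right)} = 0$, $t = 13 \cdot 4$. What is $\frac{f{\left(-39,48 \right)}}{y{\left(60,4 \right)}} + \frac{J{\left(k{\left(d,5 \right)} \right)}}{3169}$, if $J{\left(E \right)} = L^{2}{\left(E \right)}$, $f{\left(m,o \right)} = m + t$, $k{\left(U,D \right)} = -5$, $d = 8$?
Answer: $\frac{13}{64} \approx 0.20313$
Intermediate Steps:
$t = 52$
$y{\left(j,G \right)} = G + j$
$f{\left(m,o \right)} = 52 + m$ ($f{\left(m,o \right)} = m + 52 = 52 + m$)
$J{\left(E \right)} = 0$ ($J{\left(E \right)} = 0^{2} = 0$)
$\frac{f{\left(-39,48 \right)}}{y{\left(60,4 \right)}} + \frac{J{\left(k{\left(d,5 \right)} \right)}}{3169} = \frac{52 - 39}{4 + 60} + \frac{0}{3169} = \frac{13}{64} + 0 \cdot \frac{1}{3169} = 13 \cdot \frac{1}{64} + 0 = \frac{13}{64} + 0 = \frac{13}{64}$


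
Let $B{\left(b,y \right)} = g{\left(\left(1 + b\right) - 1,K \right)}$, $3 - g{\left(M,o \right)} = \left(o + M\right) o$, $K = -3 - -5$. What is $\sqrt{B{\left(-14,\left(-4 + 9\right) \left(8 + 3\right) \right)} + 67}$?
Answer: $\sqrt{94} \approx 9.6954$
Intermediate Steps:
$K = 2$ ($K = -3 + 5 = 2$)
$g{\left(M,o \right)} = 3 - o \left(M + o\right)$ ($g{\left(M,o \right)} = 3 - \left(o + M\right) o = 3 - \left(M + o\right) o = 3 - o \left(M + o\right)$)
$B{\left(b,y \right)} = -1 - 2 b$ ($B{\left(b,y \right)} = 3 - 2^{2} - \left(\left(1 + b\right) - 1\right) 2 = 3 - 4 - b 2 = 3 - 4 - 2 b = -1 - 2 b$)
$\sqrt{B{\left(-14,\left(-4 + 9\right) \left(8 + 3\right) \right)} + 67} = \sqrt{\left(-1 - -28\right) + 67} = \sqrt{\left(-1 + 28\right) + 67} = \sqrt{27 + 67} = \sqrt{94}$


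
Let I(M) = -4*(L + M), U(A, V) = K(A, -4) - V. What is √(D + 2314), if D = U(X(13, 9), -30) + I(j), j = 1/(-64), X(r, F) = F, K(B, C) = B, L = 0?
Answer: √37649/4 ≈ 48.508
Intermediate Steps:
U(A, V) = A - V
j = -1/64 ≈ -0.015625
I(M) = -4*M (I(M) = -4*(0 + M) = -4*M)
D = 625/16 (D = (9 - 1*(-30)) - 4*(-1/64) = (9 + 30) + 1/16 = 39 + 1/16 = 625/16 ≈ 39.063)
√(D + 2314) = √(625/16 + 2314) = √(37649/16) = √37649/4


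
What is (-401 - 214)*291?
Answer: -178965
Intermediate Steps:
(-401 - 214)*291 = -615*291 = -178965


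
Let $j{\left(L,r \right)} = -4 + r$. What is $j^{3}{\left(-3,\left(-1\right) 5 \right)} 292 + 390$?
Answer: $-212478$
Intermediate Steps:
$j^{3}{\left(-3,\left(-1\right) 5 \right)} 292 + 390 = \left(-4 - 5\right)^{3} \cdot 292 + 390 = \left(-9\right)^{3} \cdot 292 + 390 = \left(-729\right) 292 + 390 = -212868 + 390 = -212478$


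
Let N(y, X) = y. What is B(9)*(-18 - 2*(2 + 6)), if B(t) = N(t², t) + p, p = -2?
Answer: -2686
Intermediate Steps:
B(t) = -2 + t² (B(t) = t² - 2 = -2 + t²)
B(9)*(-18 - 2*(2 + 6)) = (-2 + 9²)*(-18 - 2*(2 + 6)) = (-2 + 81)*(-18 - 2*8) = 79*(-18 - 16) = 79*(-34) = -2686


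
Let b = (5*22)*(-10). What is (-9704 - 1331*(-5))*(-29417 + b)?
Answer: 93046333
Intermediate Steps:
b = -1100 (b = 110*(-10) = -1100)
(-9704 - 1331*(-5))*(-29417 + b) = (-9704 - 1331*(-5))*(-29417 - 1100) = (-9704 + 6655)*(-30517) = -3049*(-30517) = 93046333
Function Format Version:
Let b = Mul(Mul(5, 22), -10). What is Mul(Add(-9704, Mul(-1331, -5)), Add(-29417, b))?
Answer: 93046333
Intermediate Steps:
b = -1100 (b = Mul(110, -10) = -1100)
Mul(Add(-9704, Mul(-1331, -5)), Add(-29417, b)) = Mul(Add(-9704, Mul(-1331, -5)), Add(-29417, -1100)) = Mul(Add(-9704, 6655), -30517) = Mul(-3049, -30517) = 93046333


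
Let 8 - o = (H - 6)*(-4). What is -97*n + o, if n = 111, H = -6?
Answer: -10807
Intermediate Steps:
o = -40 (o = 8 - (-6 - 6)*(-4) = 8 - (-12)*(-4) = 8 - 1*48 = 8 - 48 = -40)
-97*n + o = -97*111 - 40 = -10767 - 40 = -10807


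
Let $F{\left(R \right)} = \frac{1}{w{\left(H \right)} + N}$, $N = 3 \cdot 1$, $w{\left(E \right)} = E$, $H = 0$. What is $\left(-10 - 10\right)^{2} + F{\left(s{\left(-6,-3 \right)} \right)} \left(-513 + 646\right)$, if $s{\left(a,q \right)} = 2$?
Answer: $\frac{1333}{3} \approx 444.33$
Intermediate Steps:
$N = 3$
$F{\left(R \right)} = \frac{1}{3}$ ($F{\left(R \right)} = \frac{1}{0 + 3} = \frac{1}{3}$)
$\left(-10 - 10\right)^{2} + F{\left(s{\left(-6,-3 \right)} \right)} \left(-513 + 646\right) = \left(-10 - 10\right)^{2} + \frac{-513 + 646}{3} = \left(-20\right)^{2} + \frac{1}{3} \cdot 133 = 400 + \frac{133}{3} = \frac{1333}{3}$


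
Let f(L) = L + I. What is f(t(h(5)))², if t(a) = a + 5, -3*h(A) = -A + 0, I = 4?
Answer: 1024/9 ≈ 113.78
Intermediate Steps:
h(A) = A/3 (h(A) = -(-A + 0)/3 = -(-1)*A/3 = A/3)
t(a) = 5 + a
f(L) = 4 + L (f(L) = L + 4 = 4 + L)
f(t(h(5)))² = (4 + (5 + (⅓)*5))² = (4 + (5 + 5/3))² = (4 + 20/3)² = (32/3)² = 1024/9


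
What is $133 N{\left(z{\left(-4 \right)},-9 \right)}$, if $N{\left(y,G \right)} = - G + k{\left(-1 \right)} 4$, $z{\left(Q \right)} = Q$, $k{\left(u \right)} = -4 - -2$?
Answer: $133$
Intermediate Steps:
$k{\left(u \right)} = -2$ ($k{\left(u \right)} = -4 + 2 = -2$)
$N{\left(y,G \right)} = -8 - G$ ($N{\left(y,G \right)} = - G - 8 = -8 - G$)
$133 N{\left(z{\left(-4 \right)},-9 \right)} = 133 \left(-8 - -9\right) = 133 \left(-8 + 9\right) = 133 \cdot 1 = 133$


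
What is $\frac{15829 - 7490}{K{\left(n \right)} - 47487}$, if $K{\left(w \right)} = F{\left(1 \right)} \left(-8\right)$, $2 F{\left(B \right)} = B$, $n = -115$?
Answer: $- \frac{8339}{47491} \approx -0.17559$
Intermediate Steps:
$F{\left(B \right)} = \frac{B}{2}$
$K{\left(w \right)} = -4$ ($K{\left(w \right)} = \frac{1}{2} \cdot 1 \left(-8\right) = \frac{1}{2} \left(-8\right) = -4$)
$\frac{15829 - 7490}{K{\left(n \right)} - 47487} = \frac{15829 - 7490}{-4 - 47487} = \frac{8339}{-47491} = 8339 \left(- \frac{1}{47491}\right) = - \frac{8339}{47491}$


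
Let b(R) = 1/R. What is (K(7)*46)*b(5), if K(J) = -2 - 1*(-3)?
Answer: 46/5 ≈ 9.2000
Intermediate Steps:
K(J) = 1 (K(J) = -2 + 3 = 1)
(K(7)*46)*b(5) = (1*46)/5 = 46*(⅕) = 46/5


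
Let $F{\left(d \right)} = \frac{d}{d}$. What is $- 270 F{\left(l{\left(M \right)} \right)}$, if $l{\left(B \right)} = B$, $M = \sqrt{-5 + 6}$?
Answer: $-270$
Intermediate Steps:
$M = 1$ ($M = \sqrt{1} = 1$)
$F{\left(d \right)} = 1$
$- 270 F{\left(l{\left(M \right)} \right)} = \left(-270\right) 1 = -270$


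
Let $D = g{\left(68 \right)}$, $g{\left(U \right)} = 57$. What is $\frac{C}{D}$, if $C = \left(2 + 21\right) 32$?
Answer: $\frac{736}{57} \approx 12.912$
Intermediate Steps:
$D = 57$
$C = 736$ ($C = 23 \cdot 32 = 736$)
$\frac{C}{D} = \frac{736}{57}$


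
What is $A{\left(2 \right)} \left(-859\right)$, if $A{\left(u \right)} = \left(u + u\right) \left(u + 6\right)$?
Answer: $-27488$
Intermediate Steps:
$A{\left(u \right)} = 2 u \left(6 + u\right)$
$A{\left(2 \right)} \left(-859\right) = 2 \cdot 2 \left(6 + 2\right) \left(-859\right) = 2 \cdot 2 \cdot 8 \left(-859\right) = 32 \left(-859\right) = -27488$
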